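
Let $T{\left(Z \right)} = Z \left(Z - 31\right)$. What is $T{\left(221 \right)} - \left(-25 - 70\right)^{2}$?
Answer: $32965$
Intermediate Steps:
$T{\left(Z \right)} = Z \left(-31 + Z\right)$
$T{\left(221 \right)} - \left(-25 - 70\right)^{2} = 221 \left(-31 + 221\right) - \left(-25 - 70\right)^{2} = 221 \cdot 190 - \left(-95\right)^{2} = 41990 - 9025 = 32965$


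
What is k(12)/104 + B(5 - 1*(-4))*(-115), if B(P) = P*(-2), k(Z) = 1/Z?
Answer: 2583361/1248 ≈ 2070.0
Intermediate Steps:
B(P) = -2*P
k(12)/104 + B(5 - 1*(-4))*(-115) = 1/(12*104) - 2*(5 - 1*(-4))*(-115) = (1/12)*(1/104) - 2*(5 + 4)*(-115) = 1/1248 - 2*9*(-115) = 1/1248 - 18*(-115) = 1/1248 + 2070 = 2583361/1248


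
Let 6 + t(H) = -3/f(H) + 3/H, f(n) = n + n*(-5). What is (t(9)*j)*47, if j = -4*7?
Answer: 22043/3 ≈ 7347.7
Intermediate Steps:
j = -28
f(n) = -4*n (f(n) = n - 5*n = -4*n)
t(H) = -6 + 15/(4*H) (t(H) = -6 + (-3*(-1/(4*H)) + 3/H) = -6 + (-(-3)/(4*H) + 3/H) = -6 + (3/(4*H) + 3/H) = -6 + 15/(4*H))
(t(9)*j)*47 = ((-6 + (15/4)/9)*(-28))*47 = ((-6 + (15/4)*(⅑))*(-28))*47 = ((-6 + 5/12)*(-28))*47 = -67/12*(-28)*47 = (469/3)*47 = 22043/3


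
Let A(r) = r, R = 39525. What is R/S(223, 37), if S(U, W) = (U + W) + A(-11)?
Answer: 13175/83 ≈ 158.73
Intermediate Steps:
S(U, W) = -11 + U + W (S(U, W) = (U + W) - 11 = -11 + U + W)
R/S(223, 37) = 39525/(-11 + 223 + 37) = 39525/249 = 39525*(1/249) = 13175/83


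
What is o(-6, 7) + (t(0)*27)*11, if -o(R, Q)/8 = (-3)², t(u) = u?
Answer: -72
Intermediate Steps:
o(R, Q) = -72 (o(R, Q) = -8*(-3)² = -8*9 = -72)
o(-6, 7) + (t(0)*27)*11 = -72 + (0*27)*11 = -72 + 0*11 = -72 + 0 = -72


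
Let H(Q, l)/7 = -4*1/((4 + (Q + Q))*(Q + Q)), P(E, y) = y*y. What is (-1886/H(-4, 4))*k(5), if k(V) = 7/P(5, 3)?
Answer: 15088/9 ≈ 1676.4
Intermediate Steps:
P(E, y) = y**2
H(Q, l) = -14/(Q*(4 + 2*Q)) (H(Q, l) = 7*(-4*1/((4 + (Q + Q))*(Q + Q))) = 7*(-4*1/(2*Q*(4 + 2*Q))) = 7*(-2/(Q*(4 + 2*Q))) = -14/(Q*(4 + 2*Q)))
k(V) = 7/9 (k(V) = 7/(3**2) = 7/9)
(-1886/H(-4, 4))*k(5) = -1886/((-7/(-4*(2 - 4))))*(7/9) = -1886/((-7*(-1/4)/(-2)))*(7/9) = -1886/((-7*(-1/4)*(-1/2)))*(7/9) = -1886/(-7/8)*(7/9) = -1886*(-8)/7*(7/9) = -46*(-328/7)*(7/9) = (15088/7)*(7/9) = 15088/9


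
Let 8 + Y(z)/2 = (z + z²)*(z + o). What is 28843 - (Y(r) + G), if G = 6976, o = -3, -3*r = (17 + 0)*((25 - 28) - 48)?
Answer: -47917437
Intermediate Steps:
r = 289 (r = -(17 + 0)*((25 - 28) - 48)/3 = -17*(-3 - 48)/3 = -17*(-51)/3 = -⅓*(-867) = 289)
Y(z) = -16 + 2*(-3 + z)*(z + z²) (Y(z) = -16 + 2*((z + z²)*(z - 3)) = -16 + 2*((z + z²)*(-3 + z)) = -16 + 2*((-3 + z)*(z + z²)) = -16 + 2*(-3 + z)*(z + z²))
28843 - (Y(r) + G) = 28843 - ((-16 - 6*289 - 4*289² + 2*289³) + 6976) = 28843 - ((-16 - 1734 - 4*83521 + 2*24137569) + 6976) = 28843 - ((-16 - 1734 - 334084 + 48275138) + 6976) = 28843 - (47939304 + 6976) = 28843 - 1*47946280 = 28843 - 47946280 = -47917437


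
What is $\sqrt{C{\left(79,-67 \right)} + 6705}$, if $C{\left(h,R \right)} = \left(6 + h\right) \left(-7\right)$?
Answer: $\sqrt{6110} \approx 78.167$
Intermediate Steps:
$C{\left(h,R \right)} = -42 - 7 h$
$\sqrt{C{\left(79,-67 \right)} + 6705} = \sqrt{\left(-42 - 553\right) + 6705} = \sqrt{-595 + 6705} = \sqrt{6110}$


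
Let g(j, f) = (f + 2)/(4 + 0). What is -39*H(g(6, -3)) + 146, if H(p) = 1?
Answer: 107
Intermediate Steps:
g(j, f) = ½ + f/4 (g(j, f) = (2 + f)/4 = (2 + f)*(¼) = ½ + f/4)
-39*H(g(6, -3)) + 146 = -39*1 + 146 = -39 + 146 = 107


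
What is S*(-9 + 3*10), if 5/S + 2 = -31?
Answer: -35/11 ≈ -3.1818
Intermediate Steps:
S = -5/33 (S = 5/(-2 - 31) = 5/(-33) = 5*(-1/33) = -5/33 ≈ -0.15152)
S*(-9 + 3*10) = -5*(-9 + 3*10)/33 = -5*(-9 + 30)/33 = -5/33*21 = -35/11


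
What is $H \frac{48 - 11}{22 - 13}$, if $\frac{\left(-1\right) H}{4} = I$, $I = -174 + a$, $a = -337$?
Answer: $\frac{75628}{9} \approx 8403.1$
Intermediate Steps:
$I = -511$ ($I = -174 - 337 = -511$)
$H = 2044$ ($H = \left(-4\right) \left(-511\right) = 2044$)
$H \frac{48 - 11}{22 - 13} = 2044 \frac{48 - 11}{22 - 13} = 2044 \cdot \frac{37}{9} = \frac{75628}{9}$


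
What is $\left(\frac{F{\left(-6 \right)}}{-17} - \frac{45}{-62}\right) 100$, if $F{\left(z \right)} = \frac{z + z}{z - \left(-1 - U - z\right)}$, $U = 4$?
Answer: $\frac{230550}{3689} \approx 62.497$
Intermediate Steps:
$F{\left(z \right)} = \frac{2 z}{5 + 2 z}$ ($F{\left(z \right)} = \frac{z + z}{z + \left(\left(z + \left(4 + 3\right)\right) - 2\right)} = \frac{2 z}{z + \left(\left(z + 7\right) - 2\right)} = \frac{2 z}{z + \left(\left(7 + z\right) - 2\right)} = \frac{2 z}{z + \left(5 + z\right)} = \frac{2 z}{5 + 2 z}$)
$\left(\frac{F{\left(-6 \right)}}{-17} - \frac{45}{-62}\right) 100 = \left(\frac{2 \left(-6\right) \frac{1}{5 + 2 \left(-6\right)}}{-17} - \frac{45}{-62}\right) 100 = \left(2 \left(-6\right) \frac{1}{5 - 12} \left(- \frac{1}{17}\right) - - \frac{45}{62}\right) 100 = \left(2 \left(-6\right) \frac{1}{-7} \left(- \frac{1}{17}\right) + \frac{45}{62}\right) 100 = \left(2 \left(-6\right) \left(- \frac{1}{7}\right) \left(- \frac{1}{17}\right) + \frac{45}{62}\right) 100 = \left(\frac{12}{7} \left(- \frac{1}{17}\right) + \frac{45}{62}\right) 100 = \left(- \frac{12}{119} + \frac{45}{62}\right) 100 = \frac{4611}{7378} \cdot 100 = \frac{230550}{3689}$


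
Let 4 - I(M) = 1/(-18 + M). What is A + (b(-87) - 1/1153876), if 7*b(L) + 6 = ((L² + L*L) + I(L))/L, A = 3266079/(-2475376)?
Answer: -1234691296790478799/45661157509852080 ≈ -27.040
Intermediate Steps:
A = -3266079/2475376 (A = 3266079*(-1/2475376) = -3266079/2475376 ≈ -1.3194)
I(M) = 4 - 1/(-18 + M)
b(L) = -6/7 + (2*L² + (-73 + 4*L)/(-18 + L))/(7*L) (b(L) = -6/7 + (((L² + L*L) + (-73 + 4*L)/(-18 + L))/L)/7 = -6/7 + (((L² + L²) + (-73 + 4*L)/(-18 + L))/L)/7 = -6/7 + ((2*L² + (-73 + 4*L)/(-18 + L))/L)/7 = -6/7 + (2*L² + (-73 + 4*L)/(-18 + L))/(7*L))
A + (b(-87) - 1/1153876) = -3266079/2475376 + ((⅐)*(-73 + 4*(-87) + 2*(-87)*(-18 - 87)*(-3 - 87))/(-87*(-18 - 87)) - 1/1153876) = -3266079/2475376 + ((⅐)*(-1/87)*(-73 - 348 + 2*(-87)*(-105)*(-90))/(-105) - 1*1/1153876) = -3266079/2475376 + ((⅐)*(-1/87)*(-1/105)*(-73 - 348 - 1644300) - 1/1153876) = -3266079/2475376 + ((⅐)*(-1/87)*(-1/105)*(-1644721) - 1/1153876) = -3266079/2475376 + (-1644721/63945 - 1/1153876) = -3266079/2475376 - 1897804152541/73784600820 = -1234691296790478799/45661157509852080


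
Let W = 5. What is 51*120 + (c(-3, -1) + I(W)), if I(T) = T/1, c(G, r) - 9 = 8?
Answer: 6142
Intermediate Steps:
c(G, r) = 17 (c(G, r) = 9 + 8 = 17)
I(T) = T (I(T) = T*1 = T)
51*120 + (c(-3, -1) + I(W)) = 51*120 + (17 + 5) = 6120 + 22 = 6142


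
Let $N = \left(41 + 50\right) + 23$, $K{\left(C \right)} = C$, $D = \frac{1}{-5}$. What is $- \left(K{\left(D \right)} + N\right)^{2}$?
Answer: $- \frac{323761}{25} \approx -12950.0$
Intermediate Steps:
$D = - \frac{1}{5} \approx -0.2$
$N = 114$ ($N = 91 + 23 = 114$)
$- \left(K{\left(D \right)} + N\right)^{2} = - \left(- \frac{1}{5} + 114\right)^{2} = - \left(\frac{569}{5}\right)^{2} = \left(-1\right) \frac{323761}{25} = - \frac{323761}{25}$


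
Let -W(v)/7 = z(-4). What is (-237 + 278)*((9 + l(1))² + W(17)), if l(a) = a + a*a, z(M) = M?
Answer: 6109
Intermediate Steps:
W(v) = 28 (W(v) = -7*(-4) = 28)
l(a) = a + a²
(-237 + 278)*((9 + l(1))² + W(17)) = (-237 + 278)*((9 + 1*(1 + 1))² + 28) = 41*((9 + 1*2)² + 28) = 41*((9 + 2)² + 28) = 41*(11² + 28) = 41*(121 + 28) = 41*149 = 6109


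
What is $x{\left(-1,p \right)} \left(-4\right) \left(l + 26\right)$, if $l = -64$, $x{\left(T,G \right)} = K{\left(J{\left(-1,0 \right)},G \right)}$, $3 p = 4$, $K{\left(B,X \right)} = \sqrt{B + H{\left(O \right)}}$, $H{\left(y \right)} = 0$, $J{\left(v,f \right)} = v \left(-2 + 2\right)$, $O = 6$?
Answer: $0$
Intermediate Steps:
$J{\left(v,f \right)} = 0$ ($J{\left(v,f \right)} = v 0 = 0$)
$K{\left(B,X \right)} = \sqrt{B}$ ($K{\left(B,X \right)} = \sqrt{B + 0} = \sqrt{B}$)
$p = \frac{4}{3}$ ($p = \frac{1}{3} \cdot 4 = \frac{4}{3} \approx 1.3333$)
$x{\left(T,G \right)} = 0$ ($x{\left(T,G \right)} = \sqrt{0} = 0$)
$x{\left(-1,p \right)} \left(-4\right) \left(l + 26\right) = 0 \left(-4\right) \left(-64 + 26\right) = 0 \left(-38\right) = 0$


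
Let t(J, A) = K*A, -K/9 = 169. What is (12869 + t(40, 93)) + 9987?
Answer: -118597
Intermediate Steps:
K = -1521 (K = -9*169 = -1521)
t(J, A) = -1521*A
(12869 + t(40, 93)) + 9987 = (12869 - 1521*93) + 9987 = (12869 - 141453) + 9987 = -128584 + 9987 = -118597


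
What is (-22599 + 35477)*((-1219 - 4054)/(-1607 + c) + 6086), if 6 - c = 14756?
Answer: 1282056090050/16357 ≈ 7.8380e+7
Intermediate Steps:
c = -14750 (c = 6 - 1*14756 = 6 - 14756 = -14750)
(-22599 + 35477)*((-1219 - 4054)/(-1607 + c) + 6086) = (-22599 + 35477)*((-1219 - 4054)/(-1607 - 14750) + 6086) = 12878*(-5273/(-16357) + 6086) = 12878*(-5273*(-1/16357) + 6086) = 12878*(5273/16357 + 6086) = 12878*(99553975/16357) = 1282056090050/16357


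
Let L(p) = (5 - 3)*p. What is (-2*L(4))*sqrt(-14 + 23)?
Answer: -48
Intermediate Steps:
L(p) = 2*p
(-2*L(4))*sqrt(-14 + 23) = (-4*4)*sqrt(-14 + 23) = (-2*8)*sqrt(9) = -16*3 = -48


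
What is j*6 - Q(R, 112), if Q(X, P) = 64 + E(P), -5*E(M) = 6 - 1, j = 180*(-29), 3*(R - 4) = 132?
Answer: -31383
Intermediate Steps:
R = 48 (R = 4 + (⅓)*132 = 4 + 44 = 48)
j = -5220
E(M) = -1 (E(M) = -(6 - 1)/5 = -⅕*5 = -1)
Q(X, P) = 63 (Q(X, P) = 64 - 1 = 63)
j*6 - Q(R, 112) = -5220*6 - 1*63 = -31320 - 63 = -31383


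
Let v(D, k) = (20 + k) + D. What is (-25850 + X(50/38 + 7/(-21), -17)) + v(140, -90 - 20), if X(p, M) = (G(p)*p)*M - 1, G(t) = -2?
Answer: -1468753/57 ≈ -25768.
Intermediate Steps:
v(D, k) = 20 + D + k
X(p, M) = -1 - 2*M*p (X(p, M) = (-2*p)*M - 1 = -2*M*p - 1 = -1 - 2*M*p)
(-25850 + X(50/38 + 7/(-21), -17)) + v(140, -90 - 20) = (-25850 + (-1 - 2*(-17)*(50/38 + 7/(-21)))) + (20 + 140 + (-90 - 20)) = (-25850 + (-1 - 2*(-17)*(50*(1/38) + 7*(-1/21)))) + (20 + 140 - 110) = (-25850 + (-1 - 2*(-17)*(25/19 - ⅓))) + 50 = (-25850 + (-1 - 2*(-17)*56/57)) + 50 = (-25850 + (-1 + 1904/57)) + 50 = (-25850 + 1847/57) + 50 = -1471603/57 + 50 = -1468753/57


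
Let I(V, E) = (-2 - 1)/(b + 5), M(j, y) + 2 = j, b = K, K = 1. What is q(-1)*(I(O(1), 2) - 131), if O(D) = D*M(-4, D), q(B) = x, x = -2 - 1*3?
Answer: 1315/2 ≈ 657.50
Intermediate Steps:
x = -5 (x = -2 - 3 = -5)
q(B) = -5
b = 1
M(j, y) = -2 + j
O(D) = -6*D (O(D) = D*(-2 - 4) = D*(-6) = -6*D)
I(V, E) = -½ (I(V, E) = (-2 - 1)/(1 + 5) = -3/6 = -3*⅙ = -½)
q(-1)*(I(O(1), 2) - 131) = -5*(-½ - 131) = -5*(-263/2) = 1315/2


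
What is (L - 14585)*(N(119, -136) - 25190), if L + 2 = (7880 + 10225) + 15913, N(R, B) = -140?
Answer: -492187230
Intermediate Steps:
L = 34016 (L = -2 + ((7880 + 10225) + 15913) = -2 + (18105 + 15913) = -2 + 34018 = 34016)
(L - 14585)*(N(119, -136) - 25190) = (34016 - 14585)*(-140 - 25190) = 19431*(-25330) = -492187230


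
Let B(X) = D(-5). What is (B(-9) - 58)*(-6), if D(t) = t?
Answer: 378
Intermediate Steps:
B(X) = -5
(B(-9) - 58)*(-6) = (-5 - 58)*(-6) = -63*(-6) = 378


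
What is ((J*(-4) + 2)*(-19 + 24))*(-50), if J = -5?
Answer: -5500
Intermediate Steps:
((J*(-4) + 2)*(-19 + 24))*(-50) = ((-5*(-4) + 2)*(-19 + 24))*(-50) = ((20 + 2)*5)*(-50) = (22*5)*(-50) = 110*(-50) = -5500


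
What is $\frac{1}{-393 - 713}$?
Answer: $- \frac{1}{1106} \approx -0.00090416$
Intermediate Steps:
$\frac{1}{-393 - 713} = \frac{1}{-1106} = - \frac{1}{1106}$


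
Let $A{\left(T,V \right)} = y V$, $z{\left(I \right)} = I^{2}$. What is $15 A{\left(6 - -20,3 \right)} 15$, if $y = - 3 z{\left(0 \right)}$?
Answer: $0$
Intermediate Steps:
$y = 0$ ($y = - 3 \cdot 0^{2} = \left(-3\right) 0 = 0$)
$A{\left(T,V \right)} = 0$ ($A{\left(T,V \right)} = 0 V = 0$)
$15 A{\left(6 - -20,3 \right)} 15 = 15 \cdot 0 \cdot 15 = 0 \cdot 15 = 0$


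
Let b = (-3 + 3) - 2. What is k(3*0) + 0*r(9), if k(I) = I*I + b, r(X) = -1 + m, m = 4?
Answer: -2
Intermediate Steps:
b = -2 (b = 0 - 2 = -2)
r(X) = 3 (r(X) = -1 + 4 = 3)
k(I) = -2 + I**2 (k(I) = I*I - 2 = I**2 - 2 = -2 + I**2)
k(3*0) + 0*r(9) = (-2 + (3*0)**2) + 0*3 = (-2 + 0**2) + 0 = (-2 + 0) + 0 = -2 + 0 = -2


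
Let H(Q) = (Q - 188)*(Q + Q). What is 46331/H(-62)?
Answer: 46331/31000 ≈ 1.4945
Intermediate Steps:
H(Q) = 2*Q*(-188 + Q) (H(Q) = (-188 + Q)*(2*Q) = 2*Q*(-188 + Q))
46331/H(-62) = 46331/((2*(-62)*(-188 - 62))) = 46331/((2*(-62)*(-250))) = 46331/31000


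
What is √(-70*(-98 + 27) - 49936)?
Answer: I*√44966 ≈ 212.05*I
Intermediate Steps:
√(-70*(-98 + 27) - 49936) = √(-70*(-71) - 49936) = √(4970 - 49936) = √(-44966) = I*√44966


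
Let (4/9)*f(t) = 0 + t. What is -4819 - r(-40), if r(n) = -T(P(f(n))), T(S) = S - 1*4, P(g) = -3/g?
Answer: -144689/30 ≈ -4823.0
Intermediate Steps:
f(t) = 9*t/4 (f(t) = 9*(0 + t)/4 = 9*t/4)
T(S) = -4 + S (T(S) = S - 4 = -4 + S)
r(n) = 4 + 4/(3*n) (r(n) = -(-4 - 3*4/(9*n)) = -(-4 - 4/(3*n)) = 4 + 4/(3*n))
-4819 - r(-40) = -4819 - (4 + (4/3)/(-40)) = -4819 - (4 + (4/3)*(-1/40)) = -4819 - (4 - 1/30) = -4819 - 1*119/30 = -4819 - 119/30 = -144689/30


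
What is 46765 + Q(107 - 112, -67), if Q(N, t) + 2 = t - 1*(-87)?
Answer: 46783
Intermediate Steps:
Q(N, t) = 85 + t (Q(N, t) = -2 + (t - 1*(-87)) = -2 + (t + 87) = -2 + (87 + t) = 85 + t)
46765 + Q(107 - 112, -67) = 46765 + (85 - 67) = 46765 + 18 = 46783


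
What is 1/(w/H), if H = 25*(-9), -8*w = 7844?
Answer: 450/1961 ≈ 0.22947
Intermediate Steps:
w = -1961/2 (w = -⅛*7844 = -1961/2 ≈ -980.50)
H = -225
1/(w/H) = 1/(-1961/2/(-225)) = 1/(-1961/2*(-1/225)) = 1/(1961/450) = 450/1961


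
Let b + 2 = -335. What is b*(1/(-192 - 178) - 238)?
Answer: 29676557/370 ≈ 80207.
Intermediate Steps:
b = -337 (b = -2 - 335 = -337)
b*(1/(-192 - 178) - 238) = -337*(1/(-192 - 178) - 238) = -337*(1/(-370) - 238) = -337*(-1/370 - 238) = -337*(-88061/370) = 29676557/370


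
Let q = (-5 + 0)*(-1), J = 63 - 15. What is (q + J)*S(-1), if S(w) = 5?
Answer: 265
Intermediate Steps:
J = 48
q = 5 (q = -5*(-1) = 5)
(q + J)*S(-1) = (5 + 48)*5 = 53*5 = 265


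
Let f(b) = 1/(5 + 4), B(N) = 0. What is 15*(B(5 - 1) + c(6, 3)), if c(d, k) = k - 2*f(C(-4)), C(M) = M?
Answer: 125/3 ≈ 41.667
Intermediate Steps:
f(b) = ⅑ (f(b) = 1/9 = ⅑)
c(d, k) = -2/9 + k (c(d, k) = k - 2*⅑ = k - 2/9 = -2/9 + k)
15*(B(5 - 1) + c(6, 3)) = 15*(0 + (-2/9 + 3)) = 15*(0 + 25/9) = 15*(25/9) = 125/3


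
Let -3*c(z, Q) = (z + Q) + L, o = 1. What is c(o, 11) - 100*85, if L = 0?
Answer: -8504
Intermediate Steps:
c(z, Q) = -Q/3 - z/3 (c(z, Q) = -((z + Q) + 0)/3 = -((Q + z) + 0)/3 = -(Q + z)/3 = -Q/3 - z/3)
c(o, 11) - 100*85 = (-⅓*11 - ⅓*1) - 100*85 = (-11/3 - ⅓) - 8500 = -4 - 8500 = -8504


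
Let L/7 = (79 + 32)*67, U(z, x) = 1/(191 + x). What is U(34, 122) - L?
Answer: -16294466/313 ≈ -52059.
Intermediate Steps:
L = 52059 (L = 7*((79 + 32)*67) = 7*(111*67) = 7*7437 = 52059)
U(34, 122) - L = 1/(191 + 122) - 1*52059 = 1/313 - 52059 = -16294466/313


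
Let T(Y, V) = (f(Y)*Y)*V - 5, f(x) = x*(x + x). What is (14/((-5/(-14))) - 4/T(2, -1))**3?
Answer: 70752467456/1157625 ≈ 61119.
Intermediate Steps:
f(x) = 2*x**2 (f(x) = x*(2*x) = 2*x**2)
T(Y, V) = -5 + 2*V*Y**3 (T(Y, V) = ((2*Y**2)*Y)*V - 5 = (2*Y**3)*V - 5 = 2*V*Y**3 - 5 = -5 + 2*V*Y**3)
(14/((-5/(-14))) - 4/T(2, -1))**3 = (14/((-5/(-14))) - 4/(-5 + 2*(-1)*2**3))**3 = (14/((-5*(-1/14))) - 4/(-5 + 2*(-1)*8))**3 = (14/(5/14) - 4/(-5 - 16))**3 = (14*(14/5) - 4/(-21))**3 = (196/5 - 4*(-1/21))**3 = (196/5 + 4/21)**3 = (4136/105)**3 = 70752467456/1157625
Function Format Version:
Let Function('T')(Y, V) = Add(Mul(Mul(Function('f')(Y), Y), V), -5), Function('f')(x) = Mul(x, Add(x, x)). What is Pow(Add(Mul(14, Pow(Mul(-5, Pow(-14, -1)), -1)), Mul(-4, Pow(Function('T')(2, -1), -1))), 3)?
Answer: Rational(70752467456, 1157625) ≈ 61119.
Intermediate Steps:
Function('f')(x) = Mul(2, Pow(x, 2)) (Function('f')(x) = Mul(x, Mul(2, x)) = Mul(2, Pow(x, 2)))
Function('T')(Y, V) = Add(-5, Mul(2, V, Pow(Y, 3))) (Function('T')(Y, V) = Add(Mul(Mul(Mul(2, Pow(Y, 2)), Y), V), -5) = Add(Mul(Mul(2, Pow(Y, 3)), V), -5) = Add(Mul(2, V, Pow(Y, 3)), -5) = Add(-5, Mul(2, V, Pow(Y, 3))))
Pow(Add(Mul(14, Pow(Mul(-5, Pow(-14, -1)), -1)), Mul(-4, Pow(Function('T')(2, -1), -1))), 3) = Pow(Add(Mul(14, Pow(Mul(-5, Pow(-14, -1)), -1)), Mul(-4, Pow(Add(-5, Mul(2, -1, Pow(2, 3))), -1))), 3) = Pow(Add(Mul(14, Pow(Mul(-5, Rational(-1, 14)), -1)), Mul(-4, Pow(Add(-5, Mul(2, -1, 8)), -1))), 3) = Pow(Add(Mul(14, Pow(Rational(5, 14), -1)), Mul(-4, Pow(Add(-5, -16), -1))), 3) = Pow(Add(Mul(14, Rational(14, 5)), Mul(-4, Pow(-21, -1))), 3) = Pow(Add(Rational(196, 5), Mul(-4, Rational(-1, 21))), 3) = Pow(Add(Rational(196, 5), Rational(4, 21)), 3) = Pow(Rational(4136, 105), 3) = Rational(70752467456, 1157625)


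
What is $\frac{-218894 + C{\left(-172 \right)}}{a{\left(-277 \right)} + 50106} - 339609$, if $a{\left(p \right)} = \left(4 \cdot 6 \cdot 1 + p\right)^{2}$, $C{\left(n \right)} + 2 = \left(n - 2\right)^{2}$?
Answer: $- \frac{7750933931}{22823} \approx -3.3961 \cdot 10^{5}$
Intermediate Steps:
$C{\left(n \right)} = -2 + \left(-2 + n\right)^{2}$ ($C{\left(n \right)} = -2 + \left(n - 2\right)^{2} = -2 + \left(-2 + n\right)^{2}$)
$a{\left(p \right)} = \left(24 + p\right)^{2}$ ($a{\left(p \right)} = \left(24 \cdot 1 + p\right)^{2} = \left(24 + p\right)^{2}$)
$\frac{-218894 + C{\left(-172 \right)}}{a{\left(-277 \right)} + 50106} - 339609 = \frac{-218894 - \left(2 - \left(-2 - 172\right)^{2}\right)}{\left(24 - 277\right)^{2} + 50106} - 339609 = \frac{-218894 - \left(2 - \left(-174\right)^{2}\right)}{\left(-253\right)^{2} + 50106} - 339609 = \frac{-218894 + \left(-2 + 30276\right)}{64009 + 50106} - 339609 = \frac{-218894 + 30274}{114115} - 339609 = \left(-188620\right) \frac{1}{114115} - 339609 = - \frac{37724}{22823} - 339609 = - \frac{7750933931}{22823}$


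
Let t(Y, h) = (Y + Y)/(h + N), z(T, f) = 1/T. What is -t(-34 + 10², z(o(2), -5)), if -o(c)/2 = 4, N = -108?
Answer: 1056/865 ≈ 1.2208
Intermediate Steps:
o(c) = -8 (o(c) = -2*4 = -8)
t(Y, h) = 2*Y/(-108 + h) (t(Y, h) = (Y + Y)/(h - 108) = (2*Y)/(-108 + h) = 2*Y/(-108 + h))
-t(-34 + 10², z(o(2), -5)) = -2*(-34 + 10²)/(-108 + 1/(-8)) = -2*(-34 + 100)/(-108 - ⅛) = -2*66/(-865/8) = -2*66*(-8)/865 = -1*(-1056/865) = 1056/865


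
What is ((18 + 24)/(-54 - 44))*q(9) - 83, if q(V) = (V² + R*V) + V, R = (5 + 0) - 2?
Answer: -932/7 ≈ -133.14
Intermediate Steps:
R = 3 (R = 5 - 2 = 3)
q(V) = V² + 4*V (q(V) = (V² + 3*V) + V = V² + 4*V)
((18 + 24)/(-54 - 44))*q(9) - 83 = ((18 + 24)/(-54 - 44))*(9*(4 + 9)) - 83 = (42/(-98))*(9*13) - 83 = (42*(-1/98))*117 - 83 = -3/7*117 - 83 = -351/7 - 83 = -932/7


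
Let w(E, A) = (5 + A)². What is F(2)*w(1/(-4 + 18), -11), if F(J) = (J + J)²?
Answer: 576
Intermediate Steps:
F(J) = 4*J² (F(J) = (2*J)² = 4*J²)
F(2)*w(1/(-4 + 18), -11) = (4*2²)*(5 - 11)² = (4*4)*(-6)² = 16*36 = 576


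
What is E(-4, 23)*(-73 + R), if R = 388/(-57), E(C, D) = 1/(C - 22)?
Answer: 4549/1482 ≈ 3.0695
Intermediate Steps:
E(C, D) = 1/(-22 + C)
R = -388/57 (R = 388*(-1/57) = -388/57 ≈ -6.8070)
E(-4, 23)*(-73 + R) = (-73 - 388/57)/(-22 - 4) = -4549/57/(-26) = -1/26*(-4549/57) = 4549/1482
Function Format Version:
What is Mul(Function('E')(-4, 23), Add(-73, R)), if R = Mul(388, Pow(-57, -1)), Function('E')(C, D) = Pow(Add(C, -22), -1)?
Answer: Rational(4549, 1482) ≈ 3.0695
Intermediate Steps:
Function('E')(C, D) = Pow(Add(-22, C), -1)
R = Rational(-388, 57) (R = Mul(388, Rational(-1, 57)) = Rational(-388, 57) ≈ -6.8070)
Mul(Function('E')(-4, 23), Add(-73, R)) = Mul(Pow(Add(-22, -4), -1), Add(-73, Rational(-388, 57))) = Mul(Pow(-26, -1), Rational(-4549, 57)) = Mul(Rational(-1, 26), Rational(-4549, 57)) = Rational(4549, 1482)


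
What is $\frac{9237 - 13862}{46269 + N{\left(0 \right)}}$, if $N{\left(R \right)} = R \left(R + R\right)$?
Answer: $- \frac{4625}{46269} \approx -0.099959$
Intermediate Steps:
$N{\left(R \right)} = 2 R^{2}$ ($N{\left(R \right)} = R 2 R = 2 R^{2}$)
$\frac{9237 - 13862}{46269 + N{\left(0 \right)}} = \frac{9237 - 13862}{46269 + 2 \cdot 0^{2}} = \frac{9237 + \left(-21809 + 7947\right)}{46269 + 2 \cdot 0} = \frac{9237 - 13862}{46269 + 0} = - \frac{4625}{46269}$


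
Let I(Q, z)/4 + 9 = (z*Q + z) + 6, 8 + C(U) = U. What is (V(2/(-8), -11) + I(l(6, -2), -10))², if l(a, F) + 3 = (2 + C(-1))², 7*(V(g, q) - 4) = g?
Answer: 2794708225/784 ≈ 3.5647e+6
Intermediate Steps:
C(U) = -8 + U
V(g, q) = 4 + g/7
l(a, F) = 46 (l(a, F) = -3 + (2 + (-8 - 1))² = -3 + (2 - 9)² = -3 + (-7)² = -3 + 49 = 46)
I(Q, z) = -12 + 4*z + 4*Q*z (I(Q, z) = -36 + 4*((z*Q + z) + 6) = -36 + 4*((Q*z + z) + 6) = -36 + 4*((z + Q*z) + 6) = -36 + 4*(6 + z + Q*z) = -36 + (24 + 4*z + 4*Q*z) = -12 + 4*z + 4*Q*z)
(V(2/(-8), -11) + I(l(6, -2), -10))² = ((4 + (2/(-8))/7) + (-12 + 4*(-10) + 4*46*(-10)))² = ((4 + (2*(-⅛))/7) + (-12 - 40 - 1840))² = ((4 + (⅐)*(-¼)) - 1892)² = ((4 - 1/28) - 1892)² = (111/28 - 1892)² = (-52865/28)² = 2794708225/784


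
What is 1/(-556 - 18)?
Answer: -1/574 ≈ -0.0017422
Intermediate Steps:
1/(-556 - 18) = 1/(-574) = -1/574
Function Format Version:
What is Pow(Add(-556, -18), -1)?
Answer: Rational(-1, 574) ≈ -0.0017422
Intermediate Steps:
Pow(Add(-556, -18), -1) = Pow(-574, -1) = Rational(-1, 574)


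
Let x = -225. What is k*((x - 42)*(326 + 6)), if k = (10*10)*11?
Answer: -97508400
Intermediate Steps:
k = 1100 (k = 100*11 = 1100)
k*((x - 42)*(326 + 6)) = 1100*((-225 - 42)*(326 + 6)) = 1100*(-267*332) = 1100*(-88644) = -97508400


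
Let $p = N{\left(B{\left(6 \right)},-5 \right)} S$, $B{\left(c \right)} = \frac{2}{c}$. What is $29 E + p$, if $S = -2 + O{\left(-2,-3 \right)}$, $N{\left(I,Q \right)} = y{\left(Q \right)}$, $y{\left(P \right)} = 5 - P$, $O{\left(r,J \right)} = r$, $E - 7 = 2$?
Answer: $221$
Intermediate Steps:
$E = 9$ ($E = 7 + 2 = 9$)
$N{\left(I,Q \right)} = 5 - Q$
$S = -4$ ($S = -2 - 2 = -4$)
$p = -40$ ($p = \left(5 - -5\right) \left(-4\right) = \left(5 + 5\right) \left(-4\right) = 10 \left(-4\right) = -40$)
$29 E + p = 29 \cdot 9 - 40 = 261 - 40 = 221$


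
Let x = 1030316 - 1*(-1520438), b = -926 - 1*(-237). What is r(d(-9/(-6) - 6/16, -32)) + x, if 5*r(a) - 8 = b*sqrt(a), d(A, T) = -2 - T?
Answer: 12753778/5 - 689*sqrt(30)/5 ≈ 2.5500e+6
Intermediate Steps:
b = -689 (b = -926 + 237 = -689)
r(a) = 8/5 - 689*sqrt(a)/5 (r(a) = 8/5 + (-689*sqrt(a))/5 = 8/5 - 689*sqrt(a)/5)
x = 2550754 (x = 1030316 + 1520438 = 2550754)
r(d(-9/(-6) - 6/16, -32)) + x = (8/5 - 689*sqrt(-2 - 1*(-32))/5) + 2550754 = (8/5 - 689*sqrt(-2 + 32)/5) + 2550754 = (8/5 - 689*sqrt(30)/5) + 2550754 = 12753778/5 - 689*sqrt(30)/5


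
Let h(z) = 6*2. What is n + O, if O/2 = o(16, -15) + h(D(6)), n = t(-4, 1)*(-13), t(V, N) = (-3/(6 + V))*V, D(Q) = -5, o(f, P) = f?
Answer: -22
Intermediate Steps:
h(z) = 12
t(V, N) = -3*V/(6 + V)
n = -78 (n = -3*(-4)/(6 - 4)*(-13) = -3*(-4)/2*(-13) = -3*(-4)*½*(-13) = 6*(-13) = -78)
O = 56 (O = 2*(16 + 12) = 2*28 = 56)
n + O = -78 + 56 = -22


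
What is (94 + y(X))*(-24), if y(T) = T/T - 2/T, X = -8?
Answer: -2286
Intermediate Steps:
y(T) = 1 - 2/T
(94 + y(X))*(-24) = (94 + (-2 - 8)/(-8))*(-24) = (94 - 1/8*(-10))*(-24) = (94 + 5/4)*(-24) = (381/4)*(-24) = -2286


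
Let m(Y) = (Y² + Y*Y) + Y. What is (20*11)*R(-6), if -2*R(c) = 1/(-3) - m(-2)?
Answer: 2090/3 ≈ 696.67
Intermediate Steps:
m(Y) = Y + 2*Y² (m(Y) = (Y² + Y²) + Y = 2*Y² + Y = Y + 2*Y²)
R(c) = 19/6 (R(c) = -(1/(-3) - (-2)*(1 + 2*(-2)))/2 = -(-⅓ - (-2)*(1 - 4))/2 = -(-⅓ - (-2)*(-3))/2 = -(-⅓ - 1*6)/2 = -(-⅓ - 6)/2 = -½*(-19/3) = 19/6)
(20*11)*R(-6) = (20*11)*(19/6) = 220*(19/6) = 2090/3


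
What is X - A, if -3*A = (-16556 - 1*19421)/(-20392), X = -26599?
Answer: -1627184447/61176 ≈ -26598.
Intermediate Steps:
A = -35977/61176 (A = -(-16556 - 1*19421)/(3*(-20392)) = -(-16556 - 19421)*(-1)/(3*20392) = -(-35977)*(-1)/(3*20392) = -⅓*35977/20392 = -35977/61176 ≈ -0.58809)
X - A = -26599 - 1*(-35977/61176) = -26599 + 35977/61176 = -1627184447/61176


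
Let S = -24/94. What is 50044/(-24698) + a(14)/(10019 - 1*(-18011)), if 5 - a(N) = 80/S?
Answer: -418461337/207685482 ≈ -2.0149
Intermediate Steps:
S = -12/47 (S = -24*1/94 = -12/47 ≈ -0.25532)
a(N) = 955/3 (a(N) = 5 - 80/(-12/47) = 5 - 80*(-47)/12 = 5 - 1*(-940/3) = 5 + 940/3 = 955/3)
50044/(-24698) + a(14)/(10019 - 1*(-18011)) = 50044/(-24698) + 955/(3*(10019 - 1*(-18011))) = 50044*(-1/24698) + 955/(3*(10019 + 18011)) = -25022/12349 + (955/3)/28030 = -25022/12349 + (955/3)*(1/28030) = -25022/12349 + 191/16818 = -418461337/207685482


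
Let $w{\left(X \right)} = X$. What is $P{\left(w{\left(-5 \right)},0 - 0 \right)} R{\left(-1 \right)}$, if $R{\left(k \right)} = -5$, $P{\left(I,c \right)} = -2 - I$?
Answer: $-15$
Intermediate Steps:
$P{\left(w{\left(-5 \right)},0 - 0 \right)} R{\left(-1 \right)} = \left(-2 - -5\right) \left(-5\right) = \left(-2 + 5\right) \left(-5\right) = 3 \left(-5\right) = -15$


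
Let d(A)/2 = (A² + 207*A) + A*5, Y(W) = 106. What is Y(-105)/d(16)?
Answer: 53/3648 ≈ 0.014529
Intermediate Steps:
d(A) = 2*A² + 424*A (d(A) = 2*((A² + 207*A) + A*5) = 2*((A² + 207*A) + 5*A) = 2*(A² + 212*A) = 2*A² + 424*A)
Y(-105)/d(16) = 106/((2*16*(212 + 16))) = 106/((2*16*228)) = 106/7296 = 106*(1/7296) = 53/3648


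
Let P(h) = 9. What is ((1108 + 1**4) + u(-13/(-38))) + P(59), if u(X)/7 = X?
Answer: 42575/38 ≈ 1120.4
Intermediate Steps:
u(X) = 7*X
((1108 + 1**4) + u(-13/(-38))) + P(59) = ((1108 + 1**4) + 7*(-13/(-38))) + 9 = ((1108 + 1) + 7*(-13*(-1/38))) + 9 = (1109 + 7*(13/38)) + 9 = (1109 + 91/38) + 9 = 42233/38 + 9 = 42575/38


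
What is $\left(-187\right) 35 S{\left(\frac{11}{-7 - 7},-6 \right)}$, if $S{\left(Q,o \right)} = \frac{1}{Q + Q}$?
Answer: $4165$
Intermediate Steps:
$S{\left(Q,o \right)} = \frac{1}{2 Q}$
$\left(-187\right) 35 S{\left(\frac{11}{-7 - 7},-6 \right)} = \left(-187\right) 35 \frac{1}{2 \frac{11}{-7 - 7}} = - 6545 \frac{1}{2 \frac{11}{-7 - 7}} = - 6545 \frac{1}{2 \frac{11}{-14}} = - 6545 \frac{1}{2 \cdot 11 \left(- \frac{1}{14}\right)} = - 6545 \frac{1}{2 \left(- \frac{11}{14}\right)} = - 6545 \cdot \frac{1}{2} \left(- \frac{14}{11}\right) = \left(-6545\right) \left(- \frac{7}{11}\right) = 4165$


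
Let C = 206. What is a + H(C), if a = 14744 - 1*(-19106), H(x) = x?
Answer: 34056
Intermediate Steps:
a = 33850 (a = 14744 + 19106 = 33850)
a + H(C) = 33850 + 206 = 34056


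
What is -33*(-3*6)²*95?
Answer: -1015740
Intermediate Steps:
-33*(-3*6)²*95 = -33*(-18)²*95 = -33*324*95 = -10692*95 = -1015740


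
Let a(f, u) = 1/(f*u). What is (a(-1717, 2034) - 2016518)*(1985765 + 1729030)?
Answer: -2906803601660012775/388042 ≈ -7.4910e+12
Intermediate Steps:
a(f, u) = 1/(f*u)
(a(-1717, 2034) - 2016518)*(1985765 + 1729030) = (1/(-1717*2034) - 2016518)*(1985765 + 1729030) = (-1/1717*1/2034 - 2016518)*3714795 = (-1/3492378 - 2016518)*3714795 = -7042443099805/3492378*3714795 = -2906803601660012775/388042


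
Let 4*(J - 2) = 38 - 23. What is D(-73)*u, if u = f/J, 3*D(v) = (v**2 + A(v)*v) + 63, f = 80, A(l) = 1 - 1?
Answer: 1725440/69 ≈ 25006.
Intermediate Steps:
J = 23/4 (J = 2 + (38 - 23)/4 = 2 + (1/4)*15 = 2 + 15/4 = 23/4 ≈ 5.7500)
A(l) = 0
D(v) = 21 + v**2/3 (D(v) = ((v**2 + 0*v) + 63)/3 = ((v**2 + 0) + 63)/3 = (v**2 + 63)/3 = (63 + v**2)/3 = 21 + v**2/3)
u = 320/23 (u = 80/(23/4) = 80*(4/23) = 320/23 ≈ 13.913)
D(-73)*u = (21 + (1/3)*(-73)**2)*(320/23) = (21 + (1/3)*5329)*(320/23) = (21 + 5329/3)*(320/23) = (5392/3)*(320/23) = 1725440/69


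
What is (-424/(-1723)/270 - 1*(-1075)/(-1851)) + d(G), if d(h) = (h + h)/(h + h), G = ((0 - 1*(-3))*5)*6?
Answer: 60297964/143517285 ≈ 0.42014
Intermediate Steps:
G = 90 (G = ((0 + 3)*5)*6 = (3*5)*6 = 15*6 = 90)
d(h) = 1 (d(h) = (2*h)/((2*h)) = (2*h)*(1/(2*h)) = 1)
(-424/(-1723)/270 - 1*(-1075)/(-1851)) + d(G) = (-424/(-1723)/270 - 1*(-1075)/(-1851)) + 1 = (-424*(-1/1723)*(1/270) + 1075*(-1/1851)) + 1 = ((424/1723)*(1/270) - 1075/1851) + 1 = (212/232605 - 1075/1851) + 1 = -83219321/143517285 + 1 = 60297964/143517285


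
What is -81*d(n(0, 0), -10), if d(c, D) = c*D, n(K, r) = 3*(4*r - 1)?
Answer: -2430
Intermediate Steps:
n(K, r) = -3 + 12*r (n(K, r) = 3*(-1 + 4*r) = -3 + 12*r)
d(c, D) = D*c
-81*d(n(0, 0), -10) = -(-810)*(-3 + 12*0) = -(-810)*(-3 + 0) = -(-810)*(-3) = -81*30 = -2430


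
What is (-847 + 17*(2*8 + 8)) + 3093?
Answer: 2654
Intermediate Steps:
(-847 + 17*(2*8 + 8)) + 3093 = (-847 + 17*(16 + 8)) + 3093 = (-847 + 17*24) + 3093 = (-847 + 408) + 3093 = -439 + 3093 = 2654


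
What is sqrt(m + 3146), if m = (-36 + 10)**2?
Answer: 7*sqrt(78) ≈ 61.822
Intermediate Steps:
m = 676 (m = (-26)**2 = 676)
sqrt(m + 3146) = sqrt(676 + 3146) = sqrt(3822) = 7*sqrt(78)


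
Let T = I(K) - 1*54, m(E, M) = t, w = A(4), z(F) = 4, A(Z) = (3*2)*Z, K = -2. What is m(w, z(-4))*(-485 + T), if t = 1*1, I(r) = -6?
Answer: -545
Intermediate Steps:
A(Z) = 6*Z
w = 24 (w = 6*4 = 24)
t = 1
m(E, M) = 1
T = -60 (T = -6 - 1*54 = -6 - 54 = -60)
m(w, z(-4))*(-485 + T) = 1*(-485 - 60) = 1*(-545) = -545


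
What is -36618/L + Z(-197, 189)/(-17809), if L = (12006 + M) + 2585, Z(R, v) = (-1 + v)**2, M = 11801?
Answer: -792464405/235007564 ≈ -3.3721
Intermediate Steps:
L = 26392 (L = (12006 + 11801) + 2585 = 23807 + 2585 = 26392)
-36618/L + Z(-197, 189)/(-17809) = -36618/26392 + (-1 + 189)**2/(-17809) = -36618*1/26392 + 188**2*(-1/17809) = -18309/13196 + 35344*(-1/17809) = -18309/13196 - 35344/17809 = -792464405/235007564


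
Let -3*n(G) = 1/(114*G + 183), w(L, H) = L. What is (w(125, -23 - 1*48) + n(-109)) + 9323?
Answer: 347015593/36729 ≈ 9448.0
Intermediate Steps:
n(G) = -1/(3*(183 + 114*G)) (n(G) = -1/(3*(114*G + 183)) = -1/(3*(183 + 114*G)))
(w(125, -23 - 1*48) + n(-109)) + 9323 = (125 - 1/(549 + 342*(-109))) + 9323 = (125 - 1/(549 - 37278)) + 9323 = (125 - 1/(-36729)) + 9323 = (125 - 1*(-1/36729)) + 9323 = (125 + 1/36729) + 9323 = 4591126/36729 + 9323 = 347015593/36729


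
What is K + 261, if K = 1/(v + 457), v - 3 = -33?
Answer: 111448/427 ≈ 261.00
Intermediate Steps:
v = -30 (v = 3 - 33 = -30)
K = 1/427 (K = 1/(-30 + 457) = 1/427 ≈ 0.0023419)
K + 261 = 1/427 + 261 = 111448/427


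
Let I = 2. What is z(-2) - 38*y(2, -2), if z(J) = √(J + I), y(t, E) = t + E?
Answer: 0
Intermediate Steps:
y(t, E) = E + t
z(J) = √(2 + J) (z(J) = √(J + 2) = √(2 + J))
z(-2) - 38*y(2, -2) = √(2 - 2) - 38*(-2 + 2) = √0 - 38*0 = 0 + 0 = 0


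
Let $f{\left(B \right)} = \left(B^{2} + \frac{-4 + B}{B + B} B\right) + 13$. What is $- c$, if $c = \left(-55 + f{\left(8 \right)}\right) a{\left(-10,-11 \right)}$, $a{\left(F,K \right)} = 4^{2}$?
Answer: $-384$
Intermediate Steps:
$f{\left(B \right)} = 11 + B^{2} + \frac{B}{2}$ ($f{\left(B \right)} = \left(B^{2} + \frac{-4 + B}{2 B} B\right) + 13 = \left(B^{2} + \left(-2 + \frac{B}{2}\right)\right) + 13 = \left(-2 + B^{2} + \frac{B}{2}\right) + 13 = 11 + B^{2} + \frac{B}{2}$)
$a{\left(F,K \right)} = 16$
$c = 384$ ($c = \left(-55 + \left(11 + 8^{2} + \frac{1}{2} \cdot 8\right)\right) 16 = \left(-55 + \left(11 + 64 + 4\right)\right) 16 = \left(-55 + 79\right) 16 = 24 \cdot 16 = 384$)
$- c = \left(-1\right) 384 = -384$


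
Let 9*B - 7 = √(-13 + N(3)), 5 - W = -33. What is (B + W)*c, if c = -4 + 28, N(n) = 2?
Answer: 2792/3 + 8*I*√11/3 ≈ 930.67 + 8.8443*I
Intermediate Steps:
W = 38 (W = 5 - 1*(-33) = 5 + 33 = 38)
B = 7/9 + I*√11/9 (B = 7/9 + √(-13 + 2)/9 = 7/9 + √(-11)/9 = 7/9 + (I*√11)/9 = 7/9 + I*√11/9 ≈ 0.77778 + 0.36851*I)
c = 24
(B + W)*c = ((7/9 + I*√11/9) + 38)*24 = (349/9 + I*√11/9)*24 = 2792/3 + 8*I*√11/3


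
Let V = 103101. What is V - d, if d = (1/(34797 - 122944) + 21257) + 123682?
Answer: -3687894185/88147 ≈ -41838.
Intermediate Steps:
d = 12775938032/88147 (d = (1/(-88147) + 21257) + 123682 = (-1/88147 + 21257) + 123682 = 1873740778/88147 + 123682 = 12775938032/88147 ≈ 1.4494e+5)
V - d = 103101 - 1*12775938032/88147 = 103101 - 12775938032/88147 = -3687894185/88147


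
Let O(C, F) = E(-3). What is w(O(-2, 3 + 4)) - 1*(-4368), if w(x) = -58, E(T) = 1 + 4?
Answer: 4310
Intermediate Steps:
E(T) = 5
O(C, F) = 5
w(O(-2, 3 + 4)) - 1*(-4368) = -58 - 1*(-4368) = -58 + 4368 = 4310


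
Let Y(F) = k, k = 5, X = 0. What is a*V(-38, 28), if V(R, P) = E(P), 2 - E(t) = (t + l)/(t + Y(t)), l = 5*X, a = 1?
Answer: 38/33 ≈ 1.1515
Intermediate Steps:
l = 0 (l = 5*0 = 0)
Y(F) = 5
E(t) = 2 - t/(5 + t) (E(t) = 2 - (t + 0)/(t + 5) = 2 - t/(5 + t))
V(R, P) = (10 + P)/(5 + P)
a*V(-38, 28) = 1*((10 + 28)/(5 + 28)) = 1*(38/33) = 38/33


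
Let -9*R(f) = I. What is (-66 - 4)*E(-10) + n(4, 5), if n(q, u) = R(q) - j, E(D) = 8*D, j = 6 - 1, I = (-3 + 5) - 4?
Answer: 50357/9 ≈ 5595.2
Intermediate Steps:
I = -2 (I = 2 - 4 = -2)
R(f) = 2/9 (R(f) = -1/9*(-2) = 2/9)
j = 5
n(q, u) = -43/9 (n(q, u) = 2/9 - 1*5 = 2/9 - 5 = -43/9)
(-66 - 4)*E(-10) + n(4, 5) = (-66 - 4)*(8*(-10)) - 43/9 = -70*(-80) - 43/9 = 5600 - 43/9 = 50357/9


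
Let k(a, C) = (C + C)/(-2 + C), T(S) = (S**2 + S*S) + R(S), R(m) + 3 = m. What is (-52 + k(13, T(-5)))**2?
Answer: 249001/100 ≈ 2490.0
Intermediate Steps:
R(m) = -3 + m
T(S) = -3 + S + 2*S**2 (T(S) = (S**2 + S*S) + (-3 + S) = (S**2 + S**2) + (-3 + S) = 2*S**2 + (-3 + S) = -3 + S + 2*S**2)
k(a, C) = 2*C/(-2 + C) (k(a, C) = (2*C)/(-2 + C) = 2*C/(-2 + C))
(-52 + k(13, T(-5)))**2 = (-52 + 2*(-3 - 5 + 2*(-5)**2)/(-2 + (-3 - 5 + 2*(-5)**2)))**2 = (-52 + 2*(-3 - 5 + 2*25)/(-2 + (-3 - 5 + 2*25)))**2 = (-52 + 2*(-3 - 5 + 50)/(-2 + (-3 - 5 + 50)))**2 = (-52 + 2*42/(-2 + 42))**2 = (-52 + 2*42/40)**2 = (-52 + 2*42*(1/40))**2 = (-52 + 21/10)**2 = (-499/10)**2 = 249001/100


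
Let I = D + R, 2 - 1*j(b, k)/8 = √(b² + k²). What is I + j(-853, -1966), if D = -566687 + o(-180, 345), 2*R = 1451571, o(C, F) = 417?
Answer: 319063/2 - 8*√4592765 ≈ 1.4239e+5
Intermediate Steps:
R = 1451571/2 (R = (½)*1451571 = 1451571/2 ≈ 7.2579e+5)
j(b, k) = 16 - 8*√(b² + k²)
D = -566270 (D = -566687 + 417 = -566270)
I = 319031/2 (I = -566270 + 1451571/2 = 319031/2 ≈ 1.5952e+5)
I + j(-853, -1966) = 319031/2 + (16 - 8*√((-853)² + (-1966)²)) = 319031/2 + (16 - 8*√(727609 + 3865156)) = 319031/2 + (16 - 8*√4592765) = 319063/2 - 8*√4592765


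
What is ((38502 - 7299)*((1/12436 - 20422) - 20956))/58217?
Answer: -16056340108821/723986612 ≈ -22178.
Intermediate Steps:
((38502 - 7299)*((1/12436 - 20422) - 20956))/58217 = (31203*((1/12436 - 20422) - 20956))*(1/58217) = (31203*(-253967991/12436 - 20956))*(1/58217) = (31203*(-514576807/12436))*(1/58217) = -16056340108821/12436*1/58217 = -16056340108821/723986612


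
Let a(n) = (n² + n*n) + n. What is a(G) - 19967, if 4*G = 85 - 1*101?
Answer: -19939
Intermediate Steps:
G = -4 (G = (85 - 1*101)/4 = (85 - 101)/4 = (¼)*(-16) = -4)
a(n) = n + 2*n² (a(n) = (n² + n²) + n = 2*n² + n = n + 2*n²)
a(G) - 19967 = -4*(1 + 2*(-4)) - 19967 = -4*(1 - 8) - 19967 = -4*(-7) - 19967 = 28 - 19967 = -19939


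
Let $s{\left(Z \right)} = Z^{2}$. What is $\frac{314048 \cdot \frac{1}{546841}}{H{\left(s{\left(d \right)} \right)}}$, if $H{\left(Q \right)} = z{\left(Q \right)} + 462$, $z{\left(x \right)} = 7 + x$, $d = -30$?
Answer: $\frac{314048}{748625329} \approx 0.0004195$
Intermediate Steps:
$H{\left(Q \right)} = 469 + Q$ ($H{\left(Q \right)} = \left(7 + Q\right) + 462 = 469 + Q$)
$\frac{314048 \cdot \frac{1}{546841}}{H{\left(s{\left(d \right)} \right)}} = \frac{314048 \cdot \frac{1}{546841}}{469 + \left(-30\right)^{2}} = \frac{314048 \cdot \frac{1}{546841}}{469 + 900} = \frac{314048}{546841 \cdot 1369} = \frac{314048}{546841} \cdot \frac{1}{1369} = \frac{314048}{748625329}$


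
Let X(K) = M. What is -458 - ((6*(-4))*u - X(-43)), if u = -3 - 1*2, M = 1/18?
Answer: -10403/18 ≈ -577.94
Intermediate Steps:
M = 1/18 ≈ 0.055556
u = -5 (u = -3 - 2 = -5)
X(K) = 1/18
-458 - ((6*(-4))*u - X(-43)) = -458 - ((6*(-4))*(-5) - 1*1/18) = -458 - (-24*(-5) - 1/18) = -458 - (120 - 1/18) = -458 - 1*2159/18 = -458 - 2159/18 = -10403/18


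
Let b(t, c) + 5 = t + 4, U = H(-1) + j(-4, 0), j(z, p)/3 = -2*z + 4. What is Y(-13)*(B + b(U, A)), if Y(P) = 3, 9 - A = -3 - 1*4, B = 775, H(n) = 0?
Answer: 2430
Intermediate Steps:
j(z, p) = 12 - 6*z (j(z, p) = 3*(-2*z + 4) = 3*(4 - 2*z) = 12 - 6*z)
A = 16 (A = 9 - (-3 - 1*4) = 9 - (-3 - 4) = 9 - 1*(-7) = 9 + 7 = 16)
U = 36 (U = 0 + (12 - 6*(-4)) = 0 + (12 + 24) = 0 + 36 = 36)
b(t, c) = -1 + t (b(t, c) = -5 + (t + 4) = -5 + (4 + t) = -1 + t)
Y(-13)*(B + b(U, A)) = 3*(775 + (-1 + 36)) = 3*(775 + 35) = 3*810 = 2430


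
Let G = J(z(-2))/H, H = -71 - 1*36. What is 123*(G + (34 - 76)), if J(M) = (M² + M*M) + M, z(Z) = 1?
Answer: -553131/107 ≈ -5169.4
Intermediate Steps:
J(M) = M + 2*M² (J(M) = (M² + M²) + M = 2*M² + M = M + 2*M²)
H = -107 (H = -71 - 36 = -107)
G = -3/107 (G = (1*(1 + 2*1))/(-107) = (1*(1 + 2))*(-1/107) = (1*3)*(-1/107) = 3*(-1/107) = -3/107 ≈ -0.028037)
123*(G + (34 - 76)) = 123*(-3/107 + (34 - 76)) = 123*(-3/107 - 42) = 123*(-4497/107) = -553131/107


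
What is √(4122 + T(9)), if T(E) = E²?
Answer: 3*√467 ≈ 64.831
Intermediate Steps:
√(4122 + T(9)) = √(4122 + 9²) = √(4122 + 81) = √4203 = 3*√467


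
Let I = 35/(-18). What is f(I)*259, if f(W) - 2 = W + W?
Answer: -4403/9 ≈ -489.22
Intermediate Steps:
I = -35/18 (I = 35*(-1/18) = -35/18 ≈ -1.9444)
f(W) = 2 + 2*W (f(W) = 2 + (W + W) = 2 + 2*W)
f(I)*259 = (2 + 2*(-35/18))*259 = (2 - 35/9)*259 = -17/9*259 = -4403/9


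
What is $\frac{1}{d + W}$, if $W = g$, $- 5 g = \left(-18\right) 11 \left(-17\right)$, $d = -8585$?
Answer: $- \frac{5}{46291} \approx -0.00010801$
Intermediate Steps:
$g = - \frac{3366}{5}$ ($g = - \frac{\left(-18\right) 11 \left(-17\right)}{5} = - \frac{\left(-198\right) \left(-17\right)}{5} = \left(- \frac{1}{5}\right) 3366 = - \frac{3366}{5} \approx -673.2$)
$W = - \frac{3366}{5} \approx -673.2$
$\frac{1}{d + W} = \frac{1}{-8585 - \frac{3366}{5}} = \frac{1}{- \frac{46291}{5}} = - \frac{5}{46291}$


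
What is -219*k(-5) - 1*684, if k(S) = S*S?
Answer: -6159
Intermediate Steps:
k(S) = S²
-219*k(-5) - 1*684 = -219*(-5)² - 1*684 = -219*25 - 684 = -5475 - 684 = -6159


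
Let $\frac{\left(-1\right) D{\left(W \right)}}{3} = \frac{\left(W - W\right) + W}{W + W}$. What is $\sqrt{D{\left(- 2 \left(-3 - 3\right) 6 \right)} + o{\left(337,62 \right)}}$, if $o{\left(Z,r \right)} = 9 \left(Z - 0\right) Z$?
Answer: $\frac{\sqrt{4088478}}{2} \approx 1011.0$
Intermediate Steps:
$D{\left(W \right)} = - \frac{3}{2}$ ($D{\left(W \right)} = - 3 \frac{\left(W - W\right) + W}{W + W} = - 3 \frac{0 + W}{2 W} = - 3 W \frac{1}{2 W} = \left(-3\right) \frac{1}{2} = - \frac{3}{2}$)
$o{\left(Z,r \right)} = 9 Z^{2}$ ($o{\left(Z,r \right)} = 9 \left(Z + 0\right) Z = 9 Z Z = 9 Z^{2}$)
$\sqrt{D{\left(- 2 \left(-3 - 3\right) 6 \right)} + o{\left(337,62 \right)}} = \sqrt{- \frac{3}{2} + 9 \cdot 337^{2}} = \sqrt{- \frac{3}{2} + 9 \cdot 113569} = \sqrt{- \frac{3}{2} + 1022121} = \sqrt{\frac{2044239}{2}} = \frac{\sqrt{4088478}}{2}$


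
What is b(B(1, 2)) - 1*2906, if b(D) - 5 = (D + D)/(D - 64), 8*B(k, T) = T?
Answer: -739757/255 ≈ -2901.0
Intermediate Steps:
B(k, T) = T/8
b(D) = 5 + 2*D/(-64 + D) (b(D) = 5 + (D + D)/(D - 64) = 5 + (2*D)/(-64 + D) = 5 + 2*D/(-64 + D))
b(B(1, 2)) - 1*2906 = (-320 + 7*((⅛)*2))/(-64 + (⅛)*2) - 1*2906 = (-320 + 7*(¼))/(-64 + ¼) - 2906 = (-320 + 7/4)/(-255/4) - 2906 = -4/255*(-1273/4) - 2906 = 1273/255 - 2906 = -739757/255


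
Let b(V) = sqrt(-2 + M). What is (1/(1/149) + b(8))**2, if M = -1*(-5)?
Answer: (149 + sqrt(3))**2 ≈ 22720.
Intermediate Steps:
M = 5
b(V) = sqrt(3) (b(V) = sqrt(-2 + 5) = sqrt(3))
(1/(1/149) + b(8))**2 = (1/(1/149) + sqrt(3))**2 = (149 + sqrt(3))**2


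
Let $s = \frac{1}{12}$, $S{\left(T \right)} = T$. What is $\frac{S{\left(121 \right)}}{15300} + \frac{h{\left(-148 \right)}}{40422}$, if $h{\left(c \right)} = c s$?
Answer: $\frac{783727}{103076100} \approx 0.0076034$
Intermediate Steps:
$s = \frac{1}{12} \approx 0.083333$
$h{\left(c \right)} = \frac{c}{12}$ ($h{\left(c \right)} = c \frac{1}{12} = \frac{c}{12}$)
$\frac{S{\left(121 \right)}}{15300} + \frac{h{\left(-148 \right)}}{40422} = \frac{121}{15300} + \frac{\frac{1}{12} \left(-148\right)}{40422} = 121 \cdot \frac{1}{15300} - \frac{37}{121266} = \frac{121}{15300} - \frac{37}{121266} = \frac{783727}{103076100}$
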